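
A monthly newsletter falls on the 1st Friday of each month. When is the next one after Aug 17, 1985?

Sep 6, 1985

Aug 1985 starts on a Thursday, so its 1st Friday is Aug 2, 1985 (1 day in).
That is not after Aug 17, 1985, so look at Sep 1985.
Sep 1985 starts on a Sunday, so its 1st Friday is Sep 6, 1985 (5 days in).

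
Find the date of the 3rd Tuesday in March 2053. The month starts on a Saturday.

March 2053 begins on a Saturday, so the first Tuesday is March 4 (3 days later).
The 3rd Tuesday is 2 weeks later: 4 + 14 = 18.

18 March 2053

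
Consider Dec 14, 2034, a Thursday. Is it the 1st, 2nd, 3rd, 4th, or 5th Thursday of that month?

2nd

Day 14 falls in week ⌈14/7⌉ of the month.
Days 1–7 hold the 1st Thursday, 8–14 the 2nd, 15–21 the 3rd, 22–28 the 4th, 29–31 the 5th.
14 is in the range for the 2nd.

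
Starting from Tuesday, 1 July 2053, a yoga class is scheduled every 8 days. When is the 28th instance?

The 28th occurrence is 27 intervals after the first: 27 × 8 = 216 days after 1 July 2053.
July has 31 days — 30 days to the end of July leaves 186.
August has 31 days (155 left).
September has 30 days (125 left).
October has 31 days (94 left).
November has 30 days (64 left).
December has 31 days (33 left).
January has 31 days (2 left).
2 days into February → 2 February 2054.

2 February 2054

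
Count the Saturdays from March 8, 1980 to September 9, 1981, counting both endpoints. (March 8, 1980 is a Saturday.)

79

March 8, 1980 is a Saturday; the first Saturday on or after it is March 8, 1980.
From March 8, 1980 to September 9, 1981: 298 + 252 = 550 days (rest of 1980, to September 9, 1981 in 1981).
550 ÷ 7 = 78 full weeks with remainder 4, so 78 more Saturdays after the first → 79.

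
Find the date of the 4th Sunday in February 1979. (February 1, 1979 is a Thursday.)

25 February 1979

February 1979 begins on a Thursday, so the first Sunday is February 4 (3 days later).
The 4th Sunday is 3 weeks later: 4 + 21 = 25.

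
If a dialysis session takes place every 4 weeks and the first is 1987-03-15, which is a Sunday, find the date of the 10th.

1987-11-22

The 10th occurrence is 9 intervals after the first: 9 × 28 = 252 days after 1987-03-15.
March has 31 days — 16 days to the end of March leaves 236.
April has 30 days (206 left).
May has 31 days (175 left).
June has 30 days (145 left).
July has 31 days (114 left).
August has 31 days (83 left).
September has 30 days (53 left).
October has 31 days (22 left).
22 days into November → 1987-11-22.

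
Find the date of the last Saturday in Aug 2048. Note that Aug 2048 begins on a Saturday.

Aug 29, 2048

Aug 2048 begins on a Saturday, so the first Saturday is Aug 1.
Aug 2048 has 31 days. Adding weeks: 1, 8, 15, 22, 29 — the last one ≤ 31 is the 29th.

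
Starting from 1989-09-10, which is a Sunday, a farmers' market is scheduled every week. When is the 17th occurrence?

The 17th occurrence is 16 intervals after the first: 16 × 7 = 112 days after 1989-09-10.
September has 30 days — 20 days to the end of September leaves 92.
October has 31 days (61 left).
November has 30 days (31 left).
31 days into December → 1989-12-31.

1989-12-31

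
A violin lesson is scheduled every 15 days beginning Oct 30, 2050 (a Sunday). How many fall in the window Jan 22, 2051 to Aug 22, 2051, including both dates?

Occurrences land 15·i days after Oct 30, 2050 for i = 0, 1, 2, …
Jan 22, 2051 is 84 days after the start; 84 ÷ 15 = 5 remainder 9; since the remainder is 9, round up to i = 6. First occurrence in the window: #7 on Jan 28, 2051 (6×15 = 90 days in).
Aug 22, 2051 is 296 days after the start; 296 ÷ 15 = 19 remainder 11. Last occurrence in the window: #20 on Aug 11, 2051.
Occurrences #7 through #20: 14 in total.

14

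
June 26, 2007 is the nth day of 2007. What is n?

Days in months before June: 31 + 28 + 31 + 30 + 31 = 151.
Plus 26 days into June → day 177.

177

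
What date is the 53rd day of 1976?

Jan has 31 days (53 − 31 = 22 remain).
22 into Feb → Feb 22.

Feb 22, 1976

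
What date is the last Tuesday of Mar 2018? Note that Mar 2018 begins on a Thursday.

Mar 27, 2018

Mar 2018 begins on a Thursday, so the first Tuesday is Mar 6 (5 days later).
Mar 2018 has 31 days. Adding weeks: 6, 13, 20, 27 — the last one ≤ 31 is the 27th.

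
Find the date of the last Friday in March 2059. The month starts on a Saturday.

March 2059 begins on a Saturday, so the first Friday is March 7 (6 days later).
March 2059 has 31 days. Adding weeks: 7, 14, 21, 28 — the last one ≤ 31 is the 28th.

28 March 2059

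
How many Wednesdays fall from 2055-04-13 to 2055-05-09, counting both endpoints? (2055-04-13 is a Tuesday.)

4

2055-04-13 is a Tuesday; the first Wednesday on or after it is 2055-04-14 (1 day later).
From 2055-04-14 to 2055-05-09: 16 + 9 = 25 days (rest of April, May).
25 ÷ 7 = 3 full weeks with remainder 4, so 3 more Wednesdays after the first → 4.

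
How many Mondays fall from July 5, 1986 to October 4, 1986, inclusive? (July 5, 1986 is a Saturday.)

13

July 5, 1986 is a Saturday; the first Monday on or after it is July 7, 1986 (2 days later).
From July 7, 1986 to October 4, 1986: 24 + 31 + 30 + 4 = 89 days (rest of July, August, September, October).
89 ÷ 7 = 12 full weeks with remainder 5, so 12 more Mondays after the first → 13.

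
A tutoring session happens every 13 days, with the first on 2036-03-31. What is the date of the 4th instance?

2036-05-09

The 4th occurrence is 3 intervals after the first: 3 × 13 = 39 days after 2036-03-31.
March has 31 days — 0 days to the end of March leaves 39.
April has 30 days (9 left).
9 days into May → 2036-05-09.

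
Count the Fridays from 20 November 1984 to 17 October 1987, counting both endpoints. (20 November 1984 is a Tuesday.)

152

20 November 1984 is a Tuesday; the first Friday on or after it is 23 November 1984 (3 days later).
From 23 November 1984 to 17 October 1987: 38 + 365 + 365 + 290 = 1058 days (rest of 1984, 1985, 1986, to 17 October 1987 in 1987).
1058 ÷ 7 = 151 full weeks with remainder 1, so 151 more Fridays after the first → 152.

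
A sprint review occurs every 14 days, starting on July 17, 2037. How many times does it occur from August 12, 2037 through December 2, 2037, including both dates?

Occurrences land 14·i days after July 17, 2037 for i = 0, 1, 2, …
August 12, 2037 is 26 days after the start; 26 ÷ 14 = 1 remainder 12; since the remainder is 12, round up to i = 2. First occurrence in the window: #3 on August 14, 2037 (2×14 = 28 days in).
December 2, 2037 is 138 days after the start; 138 ÷ 14 = 9 remainder 12. Last occurrence in the window: #10 on November 20, 2037.
Occurrences #3 through #10: 8 in total.

8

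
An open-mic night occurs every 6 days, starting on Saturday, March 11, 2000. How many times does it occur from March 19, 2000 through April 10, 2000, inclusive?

Occurrences land 6·i days after March 11, 2000 for i = 0, 1, 2, …
March 19, 2000 is 8 days after the start; 8 ÷ 6 = 1 remainder 2; since the remainder is 2, round up to i = 2. First occurrence in the window: #3 on March 23, 2000 (2×6 = 12 days in).
April 10, 2000 is 30 days after the start; 30 ÷ 6 = 5 remainder 0. Last occurrence in the window: #6 on April 10, 2000.
Occurrences #3 through #6: 4 in total.

4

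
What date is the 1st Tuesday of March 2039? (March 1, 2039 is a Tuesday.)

March 1, 2039

March 2039 begins on a Tuesday, so the first Tuesday is March 1.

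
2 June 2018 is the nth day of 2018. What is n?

153

Days in months before June: 31 + 28 + 31 + 30 + 31 = 151.
Plus 2 days into June → day 153.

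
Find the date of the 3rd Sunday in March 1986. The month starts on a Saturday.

March 16, 1986

March 1986 begins on a Saturday, so the first Sunday is March 2 (1 day later).
The 3rd Sunday is 2 weeks later: 2 + 14 = 16.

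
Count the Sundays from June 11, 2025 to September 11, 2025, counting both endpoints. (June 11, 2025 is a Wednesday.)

June 11, 2025 is a Wednesday; the first Sunday on or after it is June 15, 2025 (4 days later).
From June 15, 2025 to September 11, 2025: 15 + 31 + 31 + 11 = 88 days (rest of June, July, August, September).
88 ÷ 7 = 12 full weeks with remainder 4, so 12 more Sundays after the first → 13.

13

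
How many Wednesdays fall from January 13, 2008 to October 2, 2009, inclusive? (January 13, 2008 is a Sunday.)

January 13, 2008 is a Sunday; the first Wednesday on or after it is January 16, 2008 (3 days later).
From January 16, 2008 to October 2, 2009: 350 + 275 = 625 days (rest of 2008, to October 2, 2009 in 2009).
625 ÷ 7 = 89 full weeks with remainder 2, so 89 more Wednesdays after the first → 90.

90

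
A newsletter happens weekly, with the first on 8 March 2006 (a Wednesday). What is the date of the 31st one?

4 October 2006

The 31st occurrence is 30 intervals after the first: 30 × 7 = 210 days after 8 March 2006.
March has 31 days — 23 days to the end of March leaves 187.
April has 30 days (157 left).
May has 31 days (126 left).
June has 30 days (96 left).
July has 31 days (65 left).
August has 31 days (34 left).
September has 30 days (4 left).
4 days into October → 4 October 2006.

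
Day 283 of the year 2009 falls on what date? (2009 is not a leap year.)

2009-10-10

January has 31 days (283 − 31 = 252 remain).
February has 28 days (252 − 28 = 224 remain).
March has 31 days (224 − 31 = 193 remain).
April has 30 days (193 − 30 = 163 remain).
May has 31 days (163 − 31 = 132 remain).
June has 30 days (132 − 30 = 102 remain).
July has 31 days (102 − 31 = 71 remain).
August has 31 days (71 − 31 = 40 remain).
September has 30 days (40 − 30 = 10 remain).
10 into October → October 10.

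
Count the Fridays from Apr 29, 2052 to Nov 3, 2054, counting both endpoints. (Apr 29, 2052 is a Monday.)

131

Apr 29, 2052 is a Monday; the first Friday on or after it is May 3, 2052 (4 days later).
From May 3, 2052 to Nov 3, 2054: 242 + 365 + 307 = 914 days (rest of 2052, 2053, to Nov 3, 2054 in 2054).
914 ÷ 7 = 130 full weeks with remainder 4, so 130 more Fridays after the first → 131.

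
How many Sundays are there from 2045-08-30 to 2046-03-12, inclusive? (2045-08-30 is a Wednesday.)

28

2045-08-30 is a Wednesday; the first Sunday on or after it is 2045-09-03 (4 days later).
From 2045-09-03 to 2046-03-12: 27 + 31 + 30 + 31 + 31 + 28 + 12 = 190 days (rest of September, October, November, December, January, February, March).
190 ÷ 7 = 27 full weeks with remainder 1, so 27 more Sundays after the first → 28.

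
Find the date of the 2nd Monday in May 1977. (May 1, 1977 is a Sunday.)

May 1977 begins on a Sunday, so the first Monday is May 2 (1 day later).
The 2nd Monday is 1 weeks later: 2 + 7 = 9.

May 9, 1977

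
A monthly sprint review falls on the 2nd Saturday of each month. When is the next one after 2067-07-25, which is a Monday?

July 2067 starts on a Friday; its first Saturday is the 2nd, so the 2nd Saturday is the 9th — 2067-07-09.
That is not after 2067-07-25, so look at August 2067.
August 2067 starts on a Monday; its first Saturday is the 6th, so the 2nd Saturday is the 13th — 2067-08-13.

2067-08-13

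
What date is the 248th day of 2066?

Sep 5, 2066

Jan has 31 days (248 − 31 = 217 remain).
Feb has 28 days (217 − 28 = 189 remain).
Mar has 31 days (189 − 31 = 158 remain).
Apr has 30 days (158 − 30 = 128 remain).
May has 31 days (128 − 31 = 97 remain).
Jun has 30 days (97 − 30 = 67 remain).
Jul has 31 days (67 − 31 = 36 remain).
Aug has 31 days (36 − 31 = 5 remain).
5 into Sep → Sep 5.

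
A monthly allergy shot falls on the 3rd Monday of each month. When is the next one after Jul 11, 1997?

Jul 1997 starts on a Tuesday; its first Monday is the 7th, so the 3rd Monday is the 21st — Jul 21, 1997.
Jul 21, 1997 is after Jul 11, 1997, so that is the next one.

Jul 21, 1997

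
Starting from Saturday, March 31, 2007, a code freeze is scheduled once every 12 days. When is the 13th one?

August 22, 2007

The 13th occurrence is 12 intervals after the first: 12 × 12 = 144 days after March 31, 2007.
March has 31 days — 0 days to the end of March leaves 144.
April has 30 days (114 left).
May has 31 days (83 left).
June has 30 days (53 left).
July has 31 days (22 left).
22 days into August → August 22, 2007.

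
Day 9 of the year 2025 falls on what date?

2025-01-09

9 into January → January 9.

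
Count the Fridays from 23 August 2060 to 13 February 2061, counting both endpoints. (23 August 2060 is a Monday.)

25

23 August 2060 is a Monday; the first Friday on or after it is 27 August 2060 (4 days later).
From 27 August 2060 to 13 February 2061: 4 + 30 + 31 + 30 + 31 + 31 + 13 = 170 days (rest of August, September, October, November, December, January, February).
170 ÷ 7 = 24 full weeks with remainder 2, so 24 more Fridays after the first → 25.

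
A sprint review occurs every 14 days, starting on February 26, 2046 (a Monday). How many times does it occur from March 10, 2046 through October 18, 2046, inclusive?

Occurrences land 14·i days after February 26, 2046 for i = 0, 1, 2, …
March 10, 2046 is 12 days after the start; 12 ÷ 14 = 0 remainder 12; since the remainder is 12, round up to i = 1. First occurrence in the window: #2 on March 12, 2046 (1×14 = 14 days in).
October 18, 2046 is 234 days after the start; 234 ÷ 14 = 16 remainder 10. Last occurrence in the window: #17 on October 8, 2046.
Occurrences #2 through #17: 16 in total.

16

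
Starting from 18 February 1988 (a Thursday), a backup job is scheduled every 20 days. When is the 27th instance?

The 27th occurrence is 26 intervals after the first: 26 × 20 = 520 days after 18 February 1988.
February has 29 days — 11 days to the end of February leaves 509.
From end of February to end of 1988 is 306 days (203 left).
January has 31 days (172 left).
February has 28 days (144 left).
March has 31 days (113 left).
April has 30 days (83 left).
May has 31 days (52 left).
June has 30 days (22 left).
22 days into July → 22 July 1989.

22 July 1989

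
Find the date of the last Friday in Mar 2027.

Mar 26, 2027

Mar 2027 begins on a Monday, so the first Friday is Mar 5 (4 days later).
Mar 2027 has 31 days. Adding weeks: 5, 12, 19, 26 — the last one ≤ 31 is the 26th.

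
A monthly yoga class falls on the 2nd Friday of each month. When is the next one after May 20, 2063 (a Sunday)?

June 8, 2063

May 2063 starts on a Tuesday; its first Friday is the 4th, so the 2nd Friday is the 11th — May 11, 2063.
That is not after May 20, 2063, so look at June 2063.
June 2063 starts on a Friday; its first Friday is the 1st, so the 2nd Friday is the 8th — June 8, 2063.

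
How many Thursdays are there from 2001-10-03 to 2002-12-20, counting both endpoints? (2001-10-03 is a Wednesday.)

2001-10-03 is a Wednesday; the first Thursday on or after it is 2001-10-04 (1 day later).
From 2001-10-04 to 2002-12-20: 88 + 354 = 442 days (rest of 2001, to 2002-12-20 in 2002).
442 ÷ 7 = 63 full weeks with remainder 1, so 63 more Thursdays after the first → 64.

64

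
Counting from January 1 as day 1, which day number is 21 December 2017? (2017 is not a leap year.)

355

Days in months before December: 31 + 28 + 31 + 30 + 31 + 30 + 31 + 31 + 30 + 31 + 30 = 334.
Plus 21 days into December → day 355.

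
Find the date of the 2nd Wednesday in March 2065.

The first Wednesday of March 2065 is March 4.
The 2nd Wednesday is 1 weeks later: 4 + 7 = 11.

11 March 2065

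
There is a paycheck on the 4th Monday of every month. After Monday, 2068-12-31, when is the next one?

December 2068 starts on a Saturday; its first Monday is the 3rd, so the 4th Monday is the 24th — 2068-12-24.
That is not after 2068-12-31, so look at January 2069.
January 2069 starts on a Tuesday; its first Monday is the 7th, so the 4th Monday is the 28th — 2069-01-28.

2069-01-28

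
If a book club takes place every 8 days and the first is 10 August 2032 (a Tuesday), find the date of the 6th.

19 September 2032

The 6th occurrence is 5 intervals after the first: 5 × 8 = 40 days after 10 August 2032.
August has 31 days — 21 days to the end of August leaves 19.
19 days into September → 19 September 2032.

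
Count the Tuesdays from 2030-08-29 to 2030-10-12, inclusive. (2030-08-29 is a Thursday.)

6

2030-08-29 is a Thursday; the first Tuesday on or after it is 2030-09-03 (5 days later).
From 2030-09-03 to 2030-10-12: 27 + 12 = 39 days (rest of September, October).
39 ÷ 7 = 5 full weeks with remainder 4, so 5 more Tuesdays after the first → 6.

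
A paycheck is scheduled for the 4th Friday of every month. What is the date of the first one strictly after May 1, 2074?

May 2074 starts on a Tuesday; its first Friday is the 4th, so the 4th Friday is the 25th — May 25, 2074.
May 25, 2074 is after May 1, 2074, so that is the next one.

May 25, 2074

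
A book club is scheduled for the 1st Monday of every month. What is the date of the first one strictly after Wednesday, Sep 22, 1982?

Oct 4, 1982

Sep 1982 starts on a Wednesday, so its 1st Monday is Sep 6, 1982 (5 days in).
That is not after Sep 22, 1982, so look at Oct 1982.
Oct 1982 starts on a Friday, so its 1st Monday is Oct 4, 1982 (3 days in).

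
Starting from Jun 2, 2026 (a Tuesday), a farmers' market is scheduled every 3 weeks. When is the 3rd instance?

The 3rd occurrence is 2 intervals after the first: 2 × 21 = 42 days after Jun 2, 2026.
Jun has 30 days — 28 days to the end of Jun leaves 14.
14 days into Jul → Jul 14, 2026.

Jul 14, 2026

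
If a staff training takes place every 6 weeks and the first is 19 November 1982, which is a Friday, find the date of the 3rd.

The 3rd occurrence is 2 intervals after the first: 2 × 42 = 84 days after 19 November 1982.
November has 30 days — 11 days to the end of November leaves 73.
December has 31 days (42 left).
January has 31 days (11 left).
11 days into February → 11 February 1983.

11 February 1983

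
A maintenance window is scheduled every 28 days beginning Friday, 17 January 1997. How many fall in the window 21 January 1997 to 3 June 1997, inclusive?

4

Occurrences land 28·i days after 17 January 1997 for i = 0, 1, 2, …
21 January 1997 is 4 days after the start; 4 ÷ 28 = 0 remainder 4; since the remainder is 4, round up to i = 1. First occurrence in the window: #2 on 14 February 1997 (1×28 = 28 days in).
3 June 1997 is 137 days after the start; 137 ÷ 28 = 4 remainder 25. Last occurrence in the window: #5 on 9 May 1997.
Occurrences #2 through #5: 4 in total.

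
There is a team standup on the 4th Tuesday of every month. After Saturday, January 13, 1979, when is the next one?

January 1979 starts on a Monday; its first Tuesday is the 2nd, so the 4th Tuesday is the 23rd — January 23, 1979.
January 23, 1979 is after January 13, 1979, so that is the next one.

January 23, 1979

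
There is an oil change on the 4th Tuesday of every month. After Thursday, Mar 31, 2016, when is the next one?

Apr 26, 2016

Mar 2016 starts on a Tuesday; its first Tuesday is the 1st, so the 4th Tuesday is the 22nd — Mar 22, 2016.
That is not after Mar 31, 2016, so look at Apr 2016.
Apr 2016 starts on a Friday; its first Tuesday is the 5th, so the 4th Tuesday is the 26th — Apr 26, 2016.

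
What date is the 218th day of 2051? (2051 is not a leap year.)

Jan has 31 days (218 − 31 = 187 remain).
Feb has 28 days (187 − 28 = 159 remain).
Mar has 31 days (159 − 31 = 128 remain).
Apr has 30 days (128 − 30 = 98 remain).
May has 31 days (98 − 31 = 67 remain).
Jun has 30 days (67 − 30 = 37 remain).
Jul has 31 days (37 − 31 = 6 remain).
6 into Aug → Aug 6.

Aug 6, 2051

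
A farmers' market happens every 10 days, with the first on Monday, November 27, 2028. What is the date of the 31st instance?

The 31st occurrence is 30 intervals after the first: 30 × 10 = 300 days after November 27, 2028.
November has 30 days — 3 days to the end of November leaves 297.
December has 31 days (266 left).
January has 31 days (235 left).
February has 28 days (207 left).
March has 31 days (176 left).
April has 30 days (146 left).
May has 31 days (115 left).
June has 30 days (85 left).
July has 31 days (54 left).
August has 31 days (23 left).
23 days into September → September 23, 2029.

September 23, 2029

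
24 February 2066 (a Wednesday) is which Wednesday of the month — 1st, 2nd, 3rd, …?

4th

Day 24 falls in week ⌈24/7⌉ of the month.
Days 1–7 hold the 1st Wednesday, 8–14 the 2nd, 15–21 the 3rd, 22–28 the 4th, 29–31 the 5th.
24 is in the range for the 4th.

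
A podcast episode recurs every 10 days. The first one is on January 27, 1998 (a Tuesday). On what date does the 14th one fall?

June 6, 1998

The 14th occurrence is 13 intervals after the first: 13 × 10 = 130 days after January 27, 1998.
January has 31 days — 4 days to the end of January leaves 126.
February has 28 days (98 left).
March has 31 days (67 left).
April has 30 days (37 left).
May has 31 days (6 left).
6 days into June → June 6, 1998.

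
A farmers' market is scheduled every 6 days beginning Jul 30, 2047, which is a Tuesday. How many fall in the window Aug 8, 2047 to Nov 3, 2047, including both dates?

15

Occurrences land 6·i days after Jul 30, 2047 for i = 0, 1, 2, …
Aug 8, 2047 is 9 days after the start; 9 ÷ 6 = 1 remainder 3; since the remainder is 3, round up to i = 2. First occurrence in the window: #3 on Aug 11, 2047 (2×6 = 12 days in).
Nov 3, 2047 is 96 days after the start; 96 ÷ 6 = 16 remainder 0. Last occurrence in the window: #17 on Nov 3, 2047.
Occurrences #3 through #17: 15 in total.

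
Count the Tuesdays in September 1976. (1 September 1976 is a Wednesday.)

1 September 1976 is a Wednesday; the first Tuesday on or after it is 7 September 1976 (6 days later).
From 7 September 1976 to 30 September 1976 is 30 − 7 = 23 days.
23 ÷ 7 = 3 full weeks with remainder 2, so 3 more Tuesdays after the first → 4.

4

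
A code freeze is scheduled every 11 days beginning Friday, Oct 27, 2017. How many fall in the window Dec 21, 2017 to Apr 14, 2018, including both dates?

11

Occurrences land 11·i days after Oct 27, 2017 for i = 0, 1, 2, …
Dec 21, 2017 is 55 days after the start; 55 ÷ 11 = 5 remainder 0. First occurrence in the window: #6 on Dec 21, 2017 (5×11 = 55 days in).
Apr 14, 2018 is 169 days after the start; 169 ÷ 11 = 15 remainder 4. Last occurrence in the window: #16 on Apr 10, 2018.
Occurrences #6 through #16: 11 in total.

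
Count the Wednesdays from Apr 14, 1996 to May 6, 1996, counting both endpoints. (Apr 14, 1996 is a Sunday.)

3

Apr 14, 1996 is a Sunday; the first Wednesday on or after it is Apr 17, 1996 (3 days later).
From Apr 17, 1996 to May 6, 1996: 13 + 6 = 19 days (rest of Apr, May).
19 ÷ 7 = 2 full weeks with remainder 5, so 2 more Wednesdays after the first → 3.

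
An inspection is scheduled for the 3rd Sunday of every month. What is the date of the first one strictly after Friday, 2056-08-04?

August 2056 starts on a Tuesday; its first Sunday is the 6th, so the 3rd Sunday is the 20th — 2056-08-20.
2056-08-20 is after 2056-08-04, so that is the next one.

2056-08-20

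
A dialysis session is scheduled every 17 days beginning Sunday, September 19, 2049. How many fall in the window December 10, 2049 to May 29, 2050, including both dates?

Occurrences land 17·i days after September 19, 2049 for i = 0, 1, 2, …
December 10, 2049 is 82 days after the start; 82 ÷ 17 = 4 remainder 14; since the remainder is 14, round up to i = 5. First occurrence in the window: #6 on December 13, 2049 (5×17 = 85 days in).
May 29, 2050 is 252 days after the start; 252 ÷ 17 = 14 remainder 14. Last occurrence in the window: #15 on May 15, 2050.
Occurrences #6 through #15: 10 in total.

10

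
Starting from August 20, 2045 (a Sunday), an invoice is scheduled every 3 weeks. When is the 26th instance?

The 26th occurrence is 25 intervals after the first: 25 × 21 = 525 days after August 20, 2045.
August has 31 days — 11 days to the end of August leaves 514.
From end of August to end of 2045 is 122 days (392 left).
2046 has 365 days (27 left).
27 days into January → January 27, 2047.

January 27, 2047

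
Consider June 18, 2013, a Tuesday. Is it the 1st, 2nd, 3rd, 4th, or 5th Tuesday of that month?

Day 18 falls in week ⌈18/7⌉ of the month.
Days 1–7 hold the 1st Tuesday, 8–14 the 2nd, 15–21 the 3rd, 22–28 the 4th, 29–31 the 5th.
18 is in the range for the 3rd.

3rd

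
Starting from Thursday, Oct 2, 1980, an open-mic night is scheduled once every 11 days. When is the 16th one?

The 16th occurrence is 15 intervals after the first: 15 × 11 = 165 days after Oct 2, 1980.
Oct has 31 days — 29 days to the end of Oct leaves 136.
Nov has 30 days (106 left).
Dec has 31 days (75 left).
Jan has 31 days (44 left).
Feb has 28 days (16 left).
16 days into Mar → Mar 16, 1981.

Mar 16, 1981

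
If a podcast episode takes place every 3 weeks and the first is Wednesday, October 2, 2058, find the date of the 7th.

The 7th occurrence is 6 intervals after the first: 6 × 21 = 126 days after October 2, 2058.
October has 31 days — 29 days to the end of October leaves 97.
November has 30 days (67 left).
December has 31 days (36 left).
January has 31 days (5 left).
5 days into February → February 5, 2059.

February 5, 2059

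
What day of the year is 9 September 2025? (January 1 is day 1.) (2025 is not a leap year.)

252

Days in months before September: 31 + 28 + 31 + 30 + 31 + 30 + 31 + 31 = 243.
Plus 9 days into September → day 252.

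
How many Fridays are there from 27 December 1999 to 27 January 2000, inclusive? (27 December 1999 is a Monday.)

4

27 December 1999 is a Monday; the first Friday on or after it is 31 December 1999 (4 days later).
From 31 December 1999 to 27 January 2000: 0 + 27 = 27 days (rest of December, January).
27 ÷ 7 = 3 full weeks with remainder 6, so 3 more Fridays after the first → 4.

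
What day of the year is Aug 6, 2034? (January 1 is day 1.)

Days in months before Aug: 31 + 28 + 31 + 30 + 31 + 30 + 31 = 212.
Plus 6 days into Aug → day 218.

218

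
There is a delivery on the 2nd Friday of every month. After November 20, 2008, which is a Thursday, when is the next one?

December 12, 2008

November 2008 starts on a Saturday; its first Friday is the 7th, so the 2nd Friday is the 14th — November 14, 2008.
That is not after November 20, 2008, so look at December 2008.
December 2008 starts on a Monday; its first Friday is the 5th, so the 2nd Friday is the 12th — December 12, 2008.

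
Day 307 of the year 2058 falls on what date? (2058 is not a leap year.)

2058-11-03

January has 31 days (307 − 31 = 276 remain).
February has 28 days (276 − 28 = 248 remain).
March has 31 days (248 − 31 = 217 remain).
April has 30 days (217 − 30 = 187 remain).
May has 31 days (187 − 31 = 156 remain).
June has 30 days (156 − 30 = 126 remain).
July has 31 days (126 − 31 = 95 remain).
August has 31 days (95 − 31 = 64 remain).
September has 30 days (64 − 30 = 34 remain).
October has 31 days (34 − 31 = 3 remain).
3 into November → November 3.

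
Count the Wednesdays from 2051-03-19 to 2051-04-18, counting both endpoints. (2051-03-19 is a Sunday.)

2051-03-19 is a Sunday; the first Wednesday on or after it is 2051-03-22 (3 days later).
From 2051-03-22 to 2051-04-18: 9 + 18 = 27 days (rest of March, April).
27 ÷ 7 = 3 full weeks with remainder 6, so 3 more Wednesdays after the first → 4.

4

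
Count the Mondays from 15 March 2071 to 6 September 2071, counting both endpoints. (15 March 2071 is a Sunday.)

25

15 March 2071 is a Sunday; the first Monday on or after it is 16 March 2071 (1 day later).
From 16 March 2071 to 6 September 2071: 15 + 30 + 31 + 30 + 31 + 31 + 6 = 174 days (rest of March, April, May, June, July, August, September).
174 ÷ 7 = 24 full weeks with remainder 6, so 24 more Mondays after the first → 25.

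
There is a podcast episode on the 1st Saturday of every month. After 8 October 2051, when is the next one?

4 November 2051

October 2051 starts on a Sunday, so its 1st Saturday is 7 October 2051 (6 days in).
That is not after 8 October 2051, so look at November 2051.
November 2051 starts on a Wednesday, so its 1st Saturday is 4 November 2051 (3 days in).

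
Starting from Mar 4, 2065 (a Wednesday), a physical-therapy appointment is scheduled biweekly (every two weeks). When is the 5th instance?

The 5th occurrence is 4 intervals after the first: 4 × 14 = 56 days after Mar 4, 2065.
Mar has 31 days — 27 days to the end of Mar leaves 29.
29 days into Apr → Apr 29, 2065.

Apr 29, 2065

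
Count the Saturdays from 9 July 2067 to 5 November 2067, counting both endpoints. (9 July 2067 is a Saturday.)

18

9 July 2067 is a Saturday; the first Saturday on or after it is 9 July 2067.
From 9 July 2067 to 5 November 2067: 22 + 31 + 30 + 31 + 5 = 119 days (rest of July, August, September, October, November).
119 ÷ 7 = 17 full weeks with remainder 0, so 17 more Saturdays after the first → 18.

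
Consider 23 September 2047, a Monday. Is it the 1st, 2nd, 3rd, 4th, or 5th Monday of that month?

Day 23 falls in week ⌈23/7⌉ of the month.
Days 1–7 hold the 1st Monday, 8–14 the 2nd, 15–21 the 3rd, 22–28 the 4th, 29–31 the 5th.
23 is in the range for the 4th.

4th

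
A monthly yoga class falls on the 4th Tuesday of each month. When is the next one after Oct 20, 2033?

Oct 25, 2033

Oct 2033 starts on a Saturday; its first Tuesday is the 4th, so the 4th Tuesday is the 25th — Oct 25, 2033.
Oct 25, 2033 is after Oct 20, 2033, so that is the next one.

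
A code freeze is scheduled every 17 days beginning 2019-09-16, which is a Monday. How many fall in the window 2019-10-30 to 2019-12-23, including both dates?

Occurrences land 17·i days after 2019-09-16 for i = 0, 1, 2, …
2019-10-30 is 44 days after the start; 44 ÷ 17 = 2 remainder 10; since the remainder is 10, round up to i = 3. First occurrence in the window: #4 on 2019-11-06 (3×17 = 51 days in).
2019-12-23 is 98 days after the start; 98 ÷ 17 = 5 remainder 13. Last occurrence in the window: #6 on 2019-12-10.
Occurrences #4 through #6: 3 in total.

3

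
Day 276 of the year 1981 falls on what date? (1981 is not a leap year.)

Jan has 31 days (276 − 31 = 245 remain).
Feb has 28 days (245 − 28 = 217 remain).
Mar has 31 days (217 − 31 = 186 remain).
Apr has 30 days (186 − 30 = 156 remain).
May has 31 days (156 − 31 = 125 remain).
Jun has 30 days (125 − 30 = 95 remain).
Jul has 31 days (95 − 31 = 64 remain).
Aug has 31 days (64 − 31 = 33 remain).
Sep has 30 days (33 − 30 = 3 remain).
3 into Oct → Oct 3.

Oct 3, 1981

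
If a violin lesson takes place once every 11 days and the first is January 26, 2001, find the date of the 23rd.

The 23rd occurrence is 22 intervals after the first: 22 × 11 = 242 days after January 26, 2001.
January has 31 days — 5 days to the end of January leaves 237.
February has 28 days (209 left).
March has 31 days (178 left).
April has 30 days (148 left).
May has 31 days (117 left).
June has 30 days (87 left).
July has 31 days (56 left).
August has 31 days (25 left).
25 days into September → September 25, 2001.

September 25, 2001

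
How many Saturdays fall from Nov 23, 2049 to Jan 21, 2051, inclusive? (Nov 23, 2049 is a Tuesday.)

61

Nov 23, 2049 is a Tuesday; the first Saturday on or after it is Nov 27, 2049 (4 days later).
From Nov 27, 2049 to Jan 21, 2051: 34 + 365 + 21 = 420 days (rest of 2049, 2050, to Jan 21, 2051 in 2051).
420 ÷ 7 = 60 full weeks with remainder 0, so 60 more Saturdays after the first → 61.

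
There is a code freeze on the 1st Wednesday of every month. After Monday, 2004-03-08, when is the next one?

March 2004 starts on a Monday, so its 1st Wednesday is 2004-03-03 (2 days in).
That is not after 2004-03-08, so look at April 2004.
April 2004 starts on a Thursday, so its 1st Wednesday is 2004-04-07 (6 days in).

2004-04-07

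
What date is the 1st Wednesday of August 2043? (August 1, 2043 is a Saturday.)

August 5, 2043

August 2043 begins on a Saturday, so the first Wednesday is August 5 (4 days later).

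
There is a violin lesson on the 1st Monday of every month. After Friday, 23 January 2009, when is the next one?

2 February 2009

January 2009 starts on a Thursday, so its 1st Monday is 5 January 2009 (4 days in).
That is not after 23 January 2009, so look at February 2009.
February 2009 starts on a Sunday, so its 1st Monday is 2 February 2009 (1 day in).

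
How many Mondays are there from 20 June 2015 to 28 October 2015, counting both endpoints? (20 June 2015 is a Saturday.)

19

20 June 2015 is a Saturday; the first Monday on or after it is 22 June 2015 (2 days later).
From 22 June 2015 to 28 October 2015: 8 + 31 + 31 + 30 + 28 = 128 days (rest of June, July, August, September, October).
128 ÷ 7 = 18 full weeks with remainder 2, so 18 more Mondays after the first → 19.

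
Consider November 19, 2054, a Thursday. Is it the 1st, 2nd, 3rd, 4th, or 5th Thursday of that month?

Day 19 falls in week ⌈19/7⌉ of the month.
Days 1–7 hold the 1st Thursday, 8–14 the 2nd, 15–21 the 3rd, 22–28 the 4th, 29–31 the 5th.
19 is in the range for the 3rd.

3rd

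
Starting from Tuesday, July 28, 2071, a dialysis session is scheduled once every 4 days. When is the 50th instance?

February 9, 2072

The 50th occurrence is 49 intervals after the first: 49 × 4 = 196 days after July 28, 2071.
July has 31 days — 3 days to the end of July leaves 193.
August has 31 days (162 left).
September has 30 days (132 left).
October has 31 days (101 left).
November has 30 days (71 left).
December has 31 days (40 left).
January has 31 days (9 left).
9 days into February → February 9, 2072.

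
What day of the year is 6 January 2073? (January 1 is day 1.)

6

Plus 6 days into January → day 6.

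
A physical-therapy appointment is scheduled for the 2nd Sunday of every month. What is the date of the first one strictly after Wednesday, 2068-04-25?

2068-05-13

April 2068 starts on a Sunday; its first Sunday is the 1st, so the 2nd Sunday is the 8th — 2068-04-08.
That is not after 2068-04-25, so look at May 2068.
May 2068 starts on a Tuesday; its first Sunday is the 6th, so the 2nd Sunday is the 13th — 2068-05-13.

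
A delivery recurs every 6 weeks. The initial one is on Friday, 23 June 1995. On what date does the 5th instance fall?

The 5th occurrence is 4 intervals after the first: 4 × 42 = 168 days after 23 June 1995.
June has 30 days — 7 days to the end of June leaves 161.
July has 31 days (130 left).
August has 31 days (99 left).
September has 30 days (69 left).
October has 31 days (38 left).
November has 30 days (8 left).
8 days into December → 8 December 1995.

8 December 1995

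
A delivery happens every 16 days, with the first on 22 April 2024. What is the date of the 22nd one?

The 22nd occurrence is 21 intervals after the first: 21 × 16 = 336 days after 22 April 2024.
April has 30 days — 8 days to the end of April leaves 328.
May has 31 days (297 left).
June has 30 days (267 left).
July has 31 days (236 left).
August has 31 days (205 left).
September has 30 days (175 left).
October has 31 days (144 left).
November has 30 days (114 left).
December has 31 days (83 left).
January has 31 days (52 left).
February has 28 days (24 left).
24 days into March → 24 March 2025.

24 March 2025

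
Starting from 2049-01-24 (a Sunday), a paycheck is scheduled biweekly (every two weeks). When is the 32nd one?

The 32nd occurrence is 31 intervals after the first: 31 × 14 = 434 days after 2049-01-24.
January has 31 days — 7 days to the end of January leaves 427.
From end of January to end of 2049 is 334 days (93 left).
January has 31 days (62 left).
February has 28 days (34 left).
March has 31 days (3 left).
3 days into April → 2050-04-03.

2050-04-03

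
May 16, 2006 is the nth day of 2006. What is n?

136

Days in months before May: 31 + 28 + 31 + 30 = 120.
Plus 16 days into May → day 136.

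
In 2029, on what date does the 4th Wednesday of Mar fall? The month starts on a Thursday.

Mar 2029 begins on a Thursday, so the first Wednesday is Mar 7 (6 days later).
The 4th Wednesday is 3 weeks later: 7 + 21 = 28.

Mar 28, 2029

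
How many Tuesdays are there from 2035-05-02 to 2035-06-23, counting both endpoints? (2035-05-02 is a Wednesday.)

7

2035-05-02 is a Wednesday; the first Tuesday on or after it is 2035-05-08 (6 days later).
From 2035-05-08 to 2035-06-23: 23 + 23 = 46 days (rest of May, June).
46 ÷ 7 = 6 full weeks with remainder 4, so 6 more Tuesdays after the first → 7.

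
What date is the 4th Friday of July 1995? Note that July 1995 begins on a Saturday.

July 28, 1995

July 1995 begins on a Saturday, so the first Friday is July 7 (6 days later).
The 4th Friday is 3 weeks later: 7 + 21 = 28.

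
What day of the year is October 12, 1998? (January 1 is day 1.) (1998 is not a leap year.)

Days in months before October: 31 + 28 + 31 + 30 + 31 + 30 + 31 + 31 + 30 = 273.
Plus 12 days into October → day 285.

285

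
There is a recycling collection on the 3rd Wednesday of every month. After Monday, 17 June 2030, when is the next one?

June 2030 starts on a Saturday; its first Wednesday is the 5th, so the 3rd Wednesday is the 19th — 19 June 2030.
19 June 2030 is after 17 June 2030, so that is the next one.

19 June 2030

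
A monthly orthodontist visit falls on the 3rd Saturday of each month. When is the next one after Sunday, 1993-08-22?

1993-09-18

August 1993 starts on a Sunday; its first Saturday is the 7th, so the 3rd Saturday is the 21st — 1993-08-21.
That is not after 1993-08-22, so look at September 1993.
September 1993 starts on a Wednesday; its first Saturday is the 4th, so the 3rd Saturday is the 18th — 1993-09-18.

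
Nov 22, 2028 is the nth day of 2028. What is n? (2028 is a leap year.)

327

Days in months before Nov: 31 + 29 + 31 + 30 + 31 + 30 + 31 + 31 + 30 + 31 = 305.
Plus 22 days into Nov → day 327.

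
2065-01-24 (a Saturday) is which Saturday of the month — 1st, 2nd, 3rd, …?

4th

Day 24 falls in week ⌈24/7⌉ of the month.
Days 1–7 hold the 1st Saturday, 8–14 the 2nd, 15–21 the 3rd, 22–28 the 4th, 29–31 the 5th.
24 is in the range for the 4th.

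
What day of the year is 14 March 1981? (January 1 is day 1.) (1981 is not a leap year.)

Days in months before March: 31 + 28 = 59.
Plus 14 days into March → day 73.

73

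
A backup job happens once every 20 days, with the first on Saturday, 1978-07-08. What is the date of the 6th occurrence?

1978-10-16

The 6th occurrence is 5 intervals after the first: 5 × 20 = 100 days after 1978-07-08.
July has 31 days — 23 days to the end of July leaves 77.
August has 31 days (46 left).
September has 30 days (16 left).
16 days into October → 1978-10-16.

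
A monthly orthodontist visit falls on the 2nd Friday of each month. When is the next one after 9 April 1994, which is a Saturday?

13 May 1994

April 1994 starts on a Friday; its first Friday is the 1st, so the 2nd Friday is the 8th — 8 April 1994.
That is not after 9 April 1994, so look at May 1994.
May 1994 starts on a Sunday; its first Friday is the 6th, so the 2nd Friday is the 13th — 13 May 1994.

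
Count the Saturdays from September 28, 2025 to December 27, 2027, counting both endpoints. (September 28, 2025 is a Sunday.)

117

September 28, 2025 is a Sunday; the first Saturday on or after it is October 4, 2025 (6 days later).
From October 4, 2025 to December 27, 2027: 88 + 365 + 361 = 814 days (rest of 2025, 2026, to December 27, 2027 in 2027).
814 ÷ 7 = 116 full weeks with remainder 2, so 116 more Saturdays after the first → 117.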